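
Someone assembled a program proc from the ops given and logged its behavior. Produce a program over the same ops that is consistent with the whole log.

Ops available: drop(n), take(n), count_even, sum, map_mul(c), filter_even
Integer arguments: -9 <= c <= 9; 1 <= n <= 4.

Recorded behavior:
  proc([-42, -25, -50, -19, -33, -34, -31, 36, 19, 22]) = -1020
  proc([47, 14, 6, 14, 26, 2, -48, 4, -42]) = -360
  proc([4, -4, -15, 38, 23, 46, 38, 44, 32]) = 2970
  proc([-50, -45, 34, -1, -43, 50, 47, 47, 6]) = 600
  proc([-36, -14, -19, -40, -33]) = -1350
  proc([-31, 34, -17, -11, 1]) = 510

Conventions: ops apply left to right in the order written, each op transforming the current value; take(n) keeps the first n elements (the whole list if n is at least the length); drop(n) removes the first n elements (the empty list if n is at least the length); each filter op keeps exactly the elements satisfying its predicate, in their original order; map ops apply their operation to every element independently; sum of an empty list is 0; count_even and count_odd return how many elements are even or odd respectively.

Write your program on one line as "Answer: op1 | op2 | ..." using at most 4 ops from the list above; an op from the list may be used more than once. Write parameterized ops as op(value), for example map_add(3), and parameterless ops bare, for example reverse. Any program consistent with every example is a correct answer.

filter_even | map_mul(5) | map_mul(3) | sum

Check, running the answer program on each example:
  [-42, -25, -50, -19, -33, -34, -31, 36, 19, 22] -> [-42, -50, -34, 36, 22] -> [-210, -250, -170, 180, 110] -> [-630, -750, -510, 540, 330] -> -1020
  [47, 14, 6, 14, 26, 2, -48, 4, -42] -> [14, 6, 14, 26, 2, -48, 4, -42] -> [70, 30, 70, 130, 10, -240, 20, -210] -> [210, 90, 210, 390, 30, -720, 60, -630] -> -360
  [4, -4, -15, 38, 23, 46, 38, 44, 32] -> [4, -4, 38, 46, 38, 44, 32] -> [20, -20, 190, 230, 190, 220, 160] -> [60, -60, 570, 690, 570, 660, 480] -> 2970
  [-50, -45, 34, -1, -43, 50, 47, 47, 6] -> [-50, 34, 50, 6] -> [-250, 170, 250, 30] -> [-750, 510, 750, 90] -> 600
  [-36, -14, -19, -40, -33] -> [-36, -14, -40] -> [-180, -70, -200] -> [-540, -210, -600] -> -1350
  [-31, 34, -17, -11, 1] -> [34] -> [170] -> [510] -> 510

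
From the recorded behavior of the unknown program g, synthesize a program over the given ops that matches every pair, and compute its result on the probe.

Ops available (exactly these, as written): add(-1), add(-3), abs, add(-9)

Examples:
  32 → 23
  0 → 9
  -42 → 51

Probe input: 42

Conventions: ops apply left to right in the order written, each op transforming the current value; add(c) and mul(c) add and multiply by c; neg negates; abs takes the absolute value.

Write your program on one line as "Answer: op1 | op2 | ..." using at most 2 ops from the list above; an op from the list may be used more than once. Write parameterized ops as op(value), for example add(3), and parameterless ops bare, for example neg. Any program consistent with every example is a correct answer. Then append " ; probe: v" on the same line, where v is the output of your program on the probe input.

add(-9) | abs ; probe: 33

Check, running the answer program on each example:
  32 -> 23 -> 23
  0 -> -9 -> 9
  -42 -> -51 -> 51
  probe: 42 -> 33 -> 33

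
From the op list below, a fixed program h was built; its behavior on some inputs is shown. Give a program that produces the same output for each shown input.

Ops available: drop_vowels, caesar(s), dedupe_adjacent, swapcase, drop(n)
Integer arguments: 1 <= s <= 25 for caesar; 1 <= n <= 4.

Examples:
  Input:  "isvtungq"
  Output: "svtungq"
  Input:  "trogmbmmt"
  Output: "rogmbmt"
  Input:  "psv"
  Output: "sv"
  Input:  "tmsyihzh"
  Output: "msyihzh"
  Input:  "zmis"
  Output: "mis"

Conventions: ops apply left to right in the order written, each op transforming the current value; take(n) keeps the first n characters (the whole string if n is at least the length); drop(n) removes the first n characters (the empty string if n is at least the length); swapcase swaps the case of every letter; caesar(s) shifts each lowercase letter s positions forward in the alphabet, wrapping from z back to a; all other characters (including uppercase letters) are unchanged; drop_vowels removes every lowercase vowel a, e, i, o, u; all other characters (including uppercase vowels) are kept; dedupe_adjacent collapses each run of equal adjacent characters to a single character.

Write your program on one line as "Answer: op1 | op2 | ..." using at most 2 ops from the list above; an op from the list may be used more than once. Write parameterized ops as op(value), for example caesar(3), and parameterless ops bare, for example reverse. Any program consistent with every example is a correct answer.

drop(1) | dedupe_adjacent

Check, running the answer program on each example:
  "isvtungq" -> "svtungq" -> "svtungq"
  "trogmbmmt" -> "rogmbmmt" -> "rogmbmt"
  "psv" -> "sv" -> "sv"
  "tmsyihzh" -> "msyihzh" -> "msyihzh"
  "zmis" -> "mis" -> "mis"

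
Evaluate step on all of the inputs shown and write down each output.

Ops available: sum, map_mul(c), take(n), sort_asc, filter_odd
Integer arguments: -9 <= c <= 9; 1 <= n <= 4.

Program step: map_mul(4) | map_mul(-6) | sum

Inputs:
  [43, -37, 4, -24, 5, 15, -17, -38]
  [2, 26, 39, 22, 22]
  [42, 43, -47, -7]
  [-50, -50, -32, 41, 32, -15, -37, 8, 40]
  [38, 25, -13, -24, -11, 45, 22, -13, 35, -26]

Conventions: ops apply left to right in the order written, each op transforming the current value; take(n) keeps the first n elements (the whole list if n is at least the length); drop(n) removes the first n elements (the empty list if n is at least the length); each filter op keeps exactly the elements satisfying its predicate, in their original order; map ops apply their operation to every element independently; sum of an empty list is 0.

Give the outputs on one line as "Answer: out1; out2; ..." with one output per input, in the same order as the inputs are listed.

1176; -2664; -744; 1512; -1872

Execution, op by op:
  [43, -37, 4, -24, 5, 15, -17, -38] -> [172, -148, 16, -96, 20, 60, -68, -152] -> [-1032, 888, -96, 576, -120, -360, 408, 912] -> 1176
  [2, 26, 39, 22, 22] -> [8, 104, 156, 88, 88] -> [-48, -624, -936, -528, -528] -> -2664
  [42, 43, -47, -7] -> [168, 172, -188, -28] -> [-1008, -1032, 1128, 168] -> -744
  [-50, -50, -32, 41, 32, -15, -37, 8, 40] -> [-200, -200, -128, 164, 128, -60, -148, 32, 160] -> [1200, 1200, 768, -984, -768, 360, 888, -192, -960] -> 1512
  [38, 25, -13, -24, -11, 45, 22, -13, 35, -26] -> [152, 100, -52, -96, -44, 180, 88, -52, 140, -104] -> [-912, -600, 312, 576, 264, -1080, -528, 312, -840, 624] -> -1872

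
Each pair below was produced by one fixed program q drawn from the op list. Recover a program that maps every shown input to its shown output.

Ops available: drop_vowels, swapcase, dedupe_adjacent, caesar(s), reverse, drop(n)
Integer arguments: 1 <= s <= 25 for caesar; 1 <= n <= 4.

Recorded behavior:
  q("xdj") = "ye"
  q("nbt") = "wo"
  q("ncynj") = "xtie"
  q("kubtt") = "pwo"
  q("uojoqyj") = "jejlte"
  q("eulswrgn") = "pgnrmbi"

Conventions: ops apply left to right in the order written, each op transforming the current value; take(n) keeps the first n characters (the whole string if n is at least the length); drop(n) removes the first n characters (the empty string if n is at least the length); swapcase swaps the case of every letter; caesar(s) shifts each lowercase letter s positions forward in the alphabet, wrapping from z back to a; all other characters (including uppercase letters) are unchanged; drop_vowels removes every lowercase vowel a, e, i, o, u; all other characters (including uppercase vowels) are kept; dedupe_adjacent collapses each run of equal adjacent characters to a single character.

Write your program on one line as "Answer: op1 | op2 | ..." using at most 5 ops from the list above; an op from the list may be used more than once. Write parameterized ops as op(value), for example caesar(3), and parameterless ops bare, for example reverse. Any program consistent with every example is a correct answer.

swapcase | drop(1) | swapcase | caesar(21) | dedupe_adjacent

Check, running the answer program on each example:
  "xdj" -> "XDJ" -> "DJ" -> "dj" -> "ye" -> "ye"
  "nbt" -> "NBT" -> "BT" -> "bt" -> "wo" -> "wo"
  "ncynj" -> "NCYNJ" -> "CYNJ" -> "cynj" -> "xtie" -> "xtie"
  "kubtt" -> "KUBTT" -> "UBTT" -> "ubtt" -> "pwoo" -> "pwo"
  "uojoqyj" -> "UOJOQYJ" -> "OJOQYJ" -> "ojoqyj" -> "jejlte" -> "jejlte"
  "eulswrgn" -> "EULSWRGN" -> "ULSWRGN" -> "ulswrgn" -> "pgnrmbi" -> "pgnrmbi"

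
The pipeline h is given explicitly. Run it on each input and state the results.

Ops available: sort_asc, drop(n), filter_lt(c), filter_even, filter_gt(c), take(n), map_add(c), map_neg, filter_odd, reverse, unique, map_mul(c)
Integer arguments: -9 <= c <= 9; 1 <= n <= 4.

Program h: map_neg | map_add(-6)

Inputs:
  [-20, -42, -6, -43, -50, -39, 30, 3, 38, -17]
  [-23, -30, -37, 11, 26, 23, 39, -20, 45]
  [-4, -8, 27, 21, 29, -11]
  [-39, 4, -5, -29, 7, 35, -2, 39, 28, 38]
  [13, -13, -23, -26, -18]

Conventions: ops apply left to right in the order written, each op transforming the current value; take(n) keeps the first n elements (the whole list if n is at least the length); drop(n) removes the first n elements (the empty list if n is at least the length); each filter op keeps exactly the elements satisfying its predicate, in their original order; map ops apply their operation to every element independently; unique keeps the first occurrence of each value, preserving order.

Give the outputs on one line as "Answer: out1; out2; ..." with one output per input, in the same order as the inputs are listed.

[14, 36, 0, 37, 44, 33, -36, -9, -44, 11]; [17, 24, 31, -17, -32, -29, -45, 14, -51]; [-2, 2, -33, -27, -35, 5]; [33, -10, -1, 23, -13, -41, -4, -45, -34, -44]; [-19, 7, 17, 20, 12]

Execution, op by op:
  [-20, -42, -6, -43, -50, -39, 30, 3, 38, -17] -> [20, 42, 6, 43, 50, 39, -30, -3, -38, 17] -> [14, 36, 0, 37, 44, 33, -36, -9, -44, 11]
  [-23, -30, -37, 11, 26, 23, 39, -20, 45] -> [23, 30, 37, -11, -26, -23, -39, 20, -45] -> [17, 24, 31, -17, -32, -29, -45, 14, -51]
  [-4, -8, 27, 21, 29, -11] -> [4, 8, -27, -21, -29, 11] -> [-2, 2, -33, -27, -35, 5]
  [-39, 4, -5, -29, 7, 35, -2, 39, 28, 38] -> [39, -4, 5, 29, -7, -35, 2, -39, -28, -38] -> [33, -10, -1, 23, -13, -41, -4, -45, -34, -44]
  [13, -13, -23, -26, -18] -> [-13, 13, 23, 26, 18] -> [-19, 7, 17, 20, 12]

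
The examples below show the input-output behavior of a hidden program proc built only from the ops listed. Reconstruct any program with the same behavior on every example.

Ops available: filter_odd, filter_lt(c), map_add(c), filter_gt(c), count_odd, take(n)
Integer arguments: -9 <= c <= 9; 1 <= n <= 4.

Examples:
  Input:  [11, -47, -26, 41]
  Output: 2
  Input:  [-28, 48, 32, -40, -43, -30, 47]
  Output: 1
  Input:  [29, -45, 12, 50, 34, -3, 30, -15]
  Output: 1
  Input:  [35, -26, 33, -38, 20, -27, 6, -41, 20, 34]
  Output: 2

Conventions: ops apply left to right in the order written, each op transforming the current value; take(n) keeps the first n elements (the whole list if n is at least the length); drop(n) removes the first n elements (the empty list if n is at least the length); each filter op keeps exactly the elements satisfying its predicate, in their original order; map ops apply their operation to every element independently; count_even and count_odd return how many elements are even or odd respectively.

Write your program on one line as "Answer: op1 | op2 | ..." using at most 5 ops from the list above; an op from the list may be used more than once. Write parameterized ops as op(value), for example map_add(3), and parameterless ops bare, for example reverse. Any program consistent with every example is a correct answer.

map_add(8) | filter_gt(7) | filter_odd | map_add(-8) | count_odd

Check, running the answer program on each example:
  [11, -47, -26, 41] -> [19, -39, -18, 49] -> [19, 49] -> [19, 49] -> [11, 41] -> 2
  [-28, 48, 32, -40, -43, -30, 47] -> [-20, 56, 40, -32, -35, -22, 55] -> [56, 40, 55] -> [55] -> [47] -> 1
  [29, -45, 12, 50, 34, -3, 30, -15] -> [37, -37, 20, 58, 42, 5, 38, -7] -> [37, 20, 58, 42, 38] -> [37] -> [29] -> 1
  [35, -26, 33, -38, 20, -27, 6, -41, 20, 34] -> [43, -18, 41, -30, 28, -19, 14, -33, 28, 42] -> [43, 41, 28, 14, 28, 42] -> [43, 41] -> [35, 33] -> 2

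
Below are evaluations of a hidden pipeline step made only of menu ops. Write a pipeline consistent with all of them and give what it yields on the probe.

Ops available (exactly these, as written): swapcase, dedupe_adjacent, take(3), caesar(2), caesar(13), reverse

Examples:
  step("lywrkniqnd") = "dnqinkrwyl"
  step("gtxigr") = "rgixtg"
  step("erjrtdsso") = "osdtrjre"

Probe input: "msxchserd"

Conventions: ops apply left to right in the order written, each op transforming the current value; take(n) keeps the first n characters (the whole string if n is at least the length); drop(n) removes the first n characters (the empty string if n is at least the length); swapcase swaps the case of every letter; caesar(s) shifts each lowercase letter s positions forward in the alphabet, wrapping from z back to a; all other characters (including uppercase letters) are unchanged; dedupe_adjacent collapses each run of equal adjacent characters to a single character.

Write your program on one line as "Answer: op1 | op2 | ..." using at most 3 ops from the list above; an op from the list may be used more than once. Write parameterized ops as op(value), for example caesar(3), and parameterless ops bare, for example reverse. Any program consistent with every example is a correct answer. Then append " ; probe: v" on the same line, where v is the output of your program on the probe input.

reverse | dedupe_adjacent ; probe: "dreshcxsm"

Check, running the answer program on each example:
  "lywrkniqnd" -> "dnqinkrwyl" -> "dnqinkrwyl"
  "gtxigr" -> "rgixtg" -> "rgixtg"
  "erjrtdsso" -> "ossdtrjre" -> "osdtrjre"
  probe: "msxchserd" -> "dreshcxsm" -> "dreshcxsm"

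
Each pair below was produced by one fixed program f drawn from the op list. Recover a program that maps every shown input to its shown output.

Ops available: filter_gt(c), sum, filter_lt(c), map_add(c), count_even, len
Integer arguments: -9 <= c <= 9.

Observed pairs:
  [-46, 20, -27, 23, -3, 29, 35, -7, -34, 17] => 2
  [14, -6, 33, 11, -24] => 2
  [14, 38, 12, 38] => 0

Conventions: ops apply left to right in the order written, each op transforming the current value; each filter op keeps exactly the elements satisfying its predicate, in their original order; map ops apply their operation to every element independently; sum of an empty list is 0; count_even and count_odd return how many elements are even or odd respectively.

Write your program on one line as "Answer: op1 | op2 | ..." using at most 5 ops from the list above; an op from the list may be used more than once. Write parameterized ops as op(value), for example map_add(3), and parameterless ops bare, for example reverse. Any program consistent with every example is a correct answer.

map_add(6) | filter_lt(5) | map_add(2) | count_even

Check, running the answer program on each example:
  [-46, 20, -27, 23, -3, 29, 35, -7, -34, 17] -> [-40, 26, -21, 29, 3, 35, 41, -1, -28, 23] -> [-40, -21, 3, -1, -28] -> [-38, -19, 5, 1, -26] -> 2
  [14, -6, 33, 11, -24] -> [20, 0, 39, 17, -18] -> [0, -18] -> [2, -16] -> 2
  [14, 38, 12, 38] -> [20, 44, 18, 44] -> [] -> [] -> 0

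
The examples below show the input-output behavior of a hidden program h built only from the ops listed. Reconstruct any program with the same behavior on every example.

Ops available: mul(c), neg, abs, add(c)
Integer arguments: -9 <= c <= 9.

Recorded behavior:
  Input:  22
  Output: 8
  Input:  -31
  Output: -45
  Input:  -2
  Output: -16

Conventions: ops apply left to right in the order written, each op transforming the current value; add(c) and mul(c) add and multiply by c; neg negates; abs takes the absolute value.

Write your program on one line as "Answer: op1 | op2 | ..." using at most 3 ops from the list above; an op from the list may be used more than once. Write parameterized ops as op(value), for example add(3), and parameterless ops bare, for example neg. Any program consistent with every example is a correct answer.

add(-8) | add(-6)

Check, running the answer program on each example:
  22 -> 14 -> 8
  -31 -> -39 -> -45
  -2 -> -10 -> -16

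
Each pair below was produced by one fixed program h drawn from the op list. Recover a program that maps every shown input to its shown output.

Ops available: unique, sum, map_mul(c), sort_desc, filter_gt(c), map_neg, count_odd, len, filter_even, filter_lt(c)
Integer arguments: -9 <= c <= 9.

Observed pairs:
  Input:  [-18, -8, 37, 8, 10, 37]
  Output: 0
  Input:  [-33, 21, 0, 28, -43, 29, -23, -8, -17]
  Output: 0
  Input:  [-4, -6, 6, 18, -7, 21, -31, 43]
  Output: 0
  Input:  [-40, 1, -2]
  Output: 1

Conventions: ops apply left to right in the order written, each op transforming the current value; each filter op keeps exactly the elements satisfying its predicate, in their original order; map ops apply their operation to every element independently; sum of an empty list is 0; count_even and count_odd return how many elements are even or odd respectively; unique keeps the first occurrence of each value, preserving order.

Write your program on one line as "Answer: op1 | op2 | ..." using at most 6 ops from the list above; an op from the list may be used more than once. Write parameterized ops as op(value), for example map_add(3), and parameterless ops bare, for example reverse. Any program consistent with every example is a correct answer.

filter_gt(-3) | map_mul(-8) | filter_gt(6) | map_mul(9) | len

Check, running the answer program on each example:
  [-18, -8, 37, 8, 10, 37] -> [37, 8, 10, 37] -> [-296, -64, -80, -296] -> [] -> [] -> 0
  [-33, 21, 0, 28, -43, 29, -23, -8, -17] -> [21, 0, 28, 29] -> [-168, 0, -224, -232] -> [] -> [] -> 0
  [-4, -6, 6, 18, -7, 21, -31, 43] -> [6, 18, 21, 43] -> [-48, -144, -168, -344] -> [] -> [] -> 0
  [-40, 1, -2] -> [1, -2] -> [-8, 16] -> [16] -> [144] -> 1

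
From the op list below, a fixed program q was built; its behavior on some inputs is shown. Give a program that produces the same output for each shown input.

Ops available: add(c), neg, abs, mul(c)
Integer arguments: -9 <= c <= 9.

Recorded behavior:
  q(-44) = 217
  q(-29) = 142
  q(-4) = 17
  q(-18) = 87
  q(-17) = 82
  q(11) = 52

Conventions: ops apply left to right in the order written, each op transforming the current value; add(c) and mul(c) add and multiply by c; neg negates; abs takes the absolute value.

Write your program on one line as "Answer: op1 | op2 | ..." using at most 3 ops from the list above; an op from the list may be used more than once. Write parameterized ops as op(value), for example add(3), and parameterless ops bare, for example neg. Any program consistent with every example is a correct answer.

abs | mul(5) | add(-3)

Check, running the answer program on each example:
  -44 -> 44 -> 220 -> 217
  -29 -> 29 -> 145 -> 142
  -4 -> 4 -> 20 -> 17
  -18 -> 18 -> 90 -> 87
  -17 -> 17 -> 85 -> 82
  11 -> 11 -> 55 -> 52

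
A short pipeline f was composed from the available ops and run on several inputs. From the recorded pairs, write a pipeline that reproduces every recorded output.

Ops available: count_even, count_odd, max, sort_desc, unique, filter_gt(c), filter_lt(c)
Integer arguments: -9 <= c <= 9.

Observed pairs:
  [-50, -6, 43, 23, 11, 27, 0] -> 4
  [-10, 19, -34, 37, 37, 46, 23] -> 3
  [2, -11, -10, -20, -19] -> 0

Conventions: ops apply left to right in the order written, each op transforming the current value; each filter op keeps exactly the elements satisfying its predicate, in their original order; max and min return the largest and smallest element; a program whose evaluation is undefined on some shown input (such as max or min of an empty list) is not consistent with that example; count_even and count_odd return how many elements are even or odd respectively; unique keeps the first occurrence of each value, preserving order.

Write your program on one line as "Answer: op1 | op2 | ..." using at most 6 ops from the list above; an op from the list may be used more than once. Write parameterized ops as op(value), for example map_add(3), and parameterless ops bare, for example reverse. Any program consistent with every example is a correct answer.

filter_gt(-9) | unique | filter_gt(-2) | sort_desc | count_odd

Check, running the answer program on each example:
  [-50, -6, 43, 23, 11, 27, 0] -> [-6, 43, 23, 11, 27, 0] -> [-6, 43, 23, 11, 27, 0] -> [43, 23, 11, 27, 0] -> [43, 27, 23, 11, 0] -> 4
  [-10, 19, -34, 37, 37, 46, 23] -> [19, 37, 37, 46, 23] -> [19, 37, 46, 23] -> [19, 37, 46, 23] -> [46, 37, 23, 19] -> 3
  [2, -11, -10, -20, -19] -> [2] -> [2] -> [2] -> [2] -> 0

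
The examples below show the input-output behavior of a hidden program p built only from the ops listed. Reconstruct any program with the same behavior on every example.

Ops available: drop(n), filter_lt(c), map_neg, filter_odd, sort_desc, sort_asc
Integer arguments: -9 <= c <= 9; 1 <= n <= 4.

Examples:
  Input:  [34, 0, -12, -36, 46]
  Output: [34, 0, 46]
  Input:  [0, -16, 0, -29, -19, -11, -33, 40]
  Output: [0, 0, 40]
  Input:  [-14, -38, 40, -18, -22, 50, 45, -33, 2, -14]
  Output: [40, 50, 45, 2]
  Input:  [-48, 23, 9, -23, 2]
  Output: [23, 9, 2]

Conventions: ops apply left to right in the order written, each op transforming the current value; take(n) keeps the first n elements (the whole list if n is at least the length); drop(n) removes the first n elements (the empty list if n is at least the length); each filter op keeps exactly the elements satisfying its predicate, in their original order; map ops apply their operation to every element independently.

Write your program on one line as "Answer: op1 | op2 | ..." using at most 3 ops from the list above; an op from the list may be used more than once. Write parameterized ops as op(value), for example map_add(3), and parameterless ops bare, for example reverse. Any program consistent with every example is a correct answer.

map_neg | filter_lt(7) | map_neg

Check, running the answer program on each example:
  [34, 0, -12, -36, 46] -> [-34, 0, 12, 36, -46] -> [-34, 0, -46] -> [34, 0, 46]
  [0, -16, 0, -29, -19, -11, -33, 40] -> [0, 16, 0, 29, 19, 11, 33, -40] -> [0, 0, -40] -> [0, 0, 40]
  [-14, -38, 40, -18, -22, 50, 45, -33, 2, -14] -> [14, 38, -40, 18, 22, -50, -45, 33, -2, 14] -> [-40, -50, -45, -2] -> [40, 50, 45, 2]
  [-48, 23, 9, -23, 2] -> [48, -23, -9, 23, -2] -> [-23, -9, -2] -> [23, 9, 2]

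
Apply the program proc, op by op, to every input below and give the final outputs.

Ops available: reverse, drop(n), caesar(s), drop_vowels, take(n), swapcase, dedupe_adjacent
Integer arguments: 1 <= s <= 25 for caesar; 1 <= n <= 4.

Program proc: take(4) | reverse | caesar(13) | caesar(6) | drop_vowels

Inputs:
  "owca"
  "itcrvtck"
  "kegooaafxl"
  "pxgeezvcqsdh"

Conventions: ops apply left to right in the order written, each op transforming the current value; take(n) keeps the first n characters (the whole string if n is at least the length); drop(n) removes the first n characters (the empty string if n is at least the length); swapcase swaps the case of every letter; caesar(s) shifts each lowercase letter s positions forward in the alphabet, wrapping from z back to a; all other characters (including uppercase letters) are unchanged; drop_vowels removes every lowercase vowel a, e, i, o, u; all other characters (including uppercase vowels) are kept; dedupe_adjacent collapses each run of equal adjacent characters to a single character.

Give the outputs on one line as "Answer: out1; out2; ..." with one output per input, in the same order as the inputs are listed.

Execution, op by op:
  "owca" -> "owca" -> "acwo" -> "npjb" -> "tvph" -> "tvph"
  "itcrvtck" -> "itcr" -> "rcti" -> "epgv" -> "kvmb" -> "kvmb"
  "kegooaafxl" -> "kego" -> "ogek" -> "btrx" -> "hzxd" -> "hzxd"
  "pxgeezvcqsdh" -> "pxge" -> "egxp" -> "rtkc" -> "xzqi" -> "xzq"

"tvph"; "kvmb"; "hzxd"; "xzq"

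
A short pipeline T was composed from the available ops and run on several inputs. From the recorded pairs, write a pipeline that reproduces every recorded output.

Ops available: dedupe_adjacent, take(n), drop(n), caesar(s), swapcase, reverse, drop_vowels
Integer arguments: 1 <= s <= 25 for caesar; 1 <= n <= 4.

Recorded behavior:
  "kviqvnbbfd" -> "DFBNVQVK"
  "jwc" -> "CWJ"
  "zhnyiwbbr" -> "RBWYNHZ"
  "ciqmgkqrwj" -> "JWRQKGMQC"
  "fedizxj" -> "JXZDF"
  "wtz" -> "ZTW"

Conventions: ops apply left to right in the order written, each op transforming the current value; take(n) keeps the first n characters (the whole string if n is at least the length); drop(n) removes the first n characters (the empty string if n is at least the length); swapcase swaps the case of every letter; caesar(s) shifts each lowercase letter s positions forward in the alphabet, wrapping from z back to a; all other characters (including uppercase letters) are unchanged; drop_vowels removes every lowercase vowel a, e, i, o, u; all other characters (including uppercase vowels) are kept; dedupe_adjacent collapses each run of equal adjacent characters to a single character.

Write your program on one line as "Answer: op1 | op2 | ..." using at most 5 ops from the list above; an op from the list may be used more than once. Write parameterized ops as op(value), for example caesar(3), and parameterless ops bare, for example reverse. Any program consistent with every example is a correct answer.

drop_vowels | reverse | swapcase | dedupe_adjacent

Check, running the answer program on each example:
  "kviqvnbbfd" -> "kvqvnbbfd" -> "dfbbnvqvk" -> "DFBBNVQVK" -> "DFBNVQVK"
  "jwc" -> "jwc" -> "cwj" -> "CWJ" -> "CWJ"
  "zhnyiwbbr" -> "zhnywbbr" -> "rbbwynhz" -> "RBBWYNHZ" -> "RBWYNHZ"
  "ciqmgkqrwj" -> "cqmgkqrwj" -> "jwrqkgmqc" -> "JWRQKGMQC" -> "JWRQKGMQC"
  "fedizxj" -> "fdzxj" -> "jxzdf" -> "JXZDF" -> "JXZDF"
  "wtz" -> "wtz" -> "ztw" -> "ZTW" -> "ZTW"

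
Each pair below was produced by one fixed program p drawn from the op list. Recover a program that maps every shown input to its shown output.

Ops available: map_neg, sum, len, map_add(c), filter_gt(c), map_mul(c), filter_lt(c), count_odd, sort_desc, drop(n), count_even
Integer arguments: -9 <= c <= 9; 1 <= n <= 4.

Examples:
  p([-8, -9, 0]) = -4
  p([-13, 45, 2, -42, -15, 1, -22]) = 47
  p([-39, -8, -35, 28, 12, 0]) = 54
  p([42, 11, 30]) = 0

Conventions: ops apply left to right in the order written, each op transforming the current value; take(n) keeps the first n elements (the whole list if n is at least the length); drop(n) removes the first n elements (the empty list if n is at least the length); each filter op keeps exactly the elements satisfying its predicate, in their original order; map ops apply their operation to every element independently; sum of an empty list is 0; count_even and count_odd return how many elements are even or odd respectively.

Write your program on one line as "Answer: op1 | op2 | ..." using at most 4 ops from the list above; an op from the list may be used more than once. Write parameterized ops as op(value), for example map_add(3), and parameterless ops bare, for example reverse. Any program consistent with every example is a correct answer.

filter_lt(9) | map_add(7) | map_neg | sum

Check, running the answer program on each example:
  [-8, -9, 0] -> [-8, -9, 0] -> [-1, -2, 7] -> [1, 2, -7] -> -4
  [-13, 45, 2, -42, -15, 1, -22] -> [-13, 2, -42, -15, 1, -22] -> [-6, 9, -35, -8, 8, -15] -> [6, -9, 35, 8, -8, 15] -> 47
  [-39, -8, -35, 28, 12, 0] -> [-39, -8, -35, 0] -> [-32, -1, -28, 7] -> [32, 1, 28, -7] -> 54
  [42, 11, 30] -> [] -> [] -> [] -> 0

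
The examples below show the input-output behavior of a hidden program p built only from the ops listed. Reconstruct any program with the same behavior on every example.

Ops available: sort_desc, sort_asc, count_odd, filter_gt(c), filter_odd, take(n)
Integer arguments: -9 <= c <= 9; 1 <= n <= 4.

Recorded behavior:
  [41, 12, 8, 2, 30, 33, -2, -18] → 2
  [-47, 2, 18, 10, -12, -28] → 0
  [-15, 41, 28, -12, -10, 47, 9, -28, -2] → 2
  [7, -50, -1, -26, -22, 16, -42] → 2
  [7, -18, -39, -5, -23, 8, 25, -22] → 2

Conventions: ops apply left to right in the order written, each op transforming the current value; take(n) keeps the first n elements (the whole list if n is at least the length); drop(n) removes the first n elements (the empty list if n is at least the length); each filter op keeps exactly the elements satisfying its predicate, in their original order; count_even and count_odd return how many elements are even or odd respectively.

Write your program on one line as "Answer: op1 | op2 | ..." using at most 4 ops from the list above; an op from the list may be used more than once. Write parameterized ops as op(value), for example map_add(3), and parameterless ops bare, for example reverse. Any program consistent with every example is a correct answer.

sort_asc | sort_desc | take(3) | count_odd

Check, running the answer program on each example:
  [41, 12, 8, 2, 30, 33, -2, -18] -> [-18, -2, 2, 8, 12, 30, 33, 41] -> [41, 33, 30, 12, 8, 2, -2, -18] -> [41, 33, 30] -> 2
  [-47, 2, 18, 10, -12, -28] -> [-47, -28, -12, 2, 10, 18] -> [18, 10, 2, -12, -28, -47] -> [18, 10, 2] -> 0
  [-15, 41, 28, -12, -10, 47, 9, -28, -2] -> [-28, -15, -12, -10, -2, 9, 28, 41, 47] -> [47, 41, 28, 9, -2, -10, -12, -15, -28] -> [47, 41, 28] -> 2
  [7, -50, -1, -26, -22, 16, -42] -> [-50, -42, -26, -22, -1, 7, 16] -> [16, 7, -1, -22, -26, -42, -50] -> [16, 7, -1] -> 2
  [7, -18, -39, -5, -23, 8, 25, -22] -> [-39, -23, -22, -18, -5, 7, 8, 25] -> [25, 8, 7, -5, -18, -22, -23, -39] -> [25, 8, 7] -> 2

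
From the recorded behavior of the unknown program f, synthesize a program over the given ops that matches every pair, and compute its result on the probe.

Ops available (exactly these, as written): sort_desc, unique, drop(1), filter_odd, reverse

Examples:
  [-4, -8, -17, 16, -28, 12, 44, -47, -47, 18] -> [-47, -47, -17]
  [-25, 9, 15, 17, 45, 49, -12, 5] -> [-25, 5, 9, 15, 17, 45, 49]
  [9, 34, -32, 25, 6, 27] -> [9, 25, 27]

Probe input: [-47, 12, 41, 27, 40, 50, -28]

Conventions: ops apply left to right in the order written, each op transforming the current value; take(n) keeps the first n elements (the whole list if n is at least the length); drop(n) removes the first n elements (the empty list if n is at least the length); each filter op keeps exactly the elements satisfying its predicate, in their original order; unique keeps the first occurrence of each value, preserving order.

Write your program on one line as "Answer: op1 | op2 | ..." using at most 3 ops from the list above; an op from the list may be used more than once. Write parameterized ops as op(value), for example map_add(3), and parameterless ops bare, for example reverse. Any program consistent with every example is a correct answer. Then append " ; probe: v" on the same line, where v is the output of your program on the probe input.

sort_desc | filter_odd | reverse ; probe: [-47, 27, 41]

Check, running the answer program on each example:
  [-4, -8, -17, 16, -28, 12, 44, -47, -47, 18] -> [44, 18, 16, 12, -4, -8, -17, -28, -47, -47] -> [-17, -47, -47] -> [-47, -47, -17]
  [-25, 9, 15, 17, 45, 49, -12, 5] -> [49, 45, 17, 15, 9, 5, -12, -25] -> [49, 45, 17, 15, 9, 5, -25] -> [-25, 5, 9, 15, 17, 45, 49]
  [9, 34, -32, 25, 6, 27] -> [34, 27, 25, 9, 6, -32] -> [27, 25, 9] -> [9, 25, 27]
  probe: [-47, 12, 41, 27, 40, 50, -28] -> [50, 41, 40, 27, 12, -28, -47] -> [41, 27, -47] -> [-47, 27, 41]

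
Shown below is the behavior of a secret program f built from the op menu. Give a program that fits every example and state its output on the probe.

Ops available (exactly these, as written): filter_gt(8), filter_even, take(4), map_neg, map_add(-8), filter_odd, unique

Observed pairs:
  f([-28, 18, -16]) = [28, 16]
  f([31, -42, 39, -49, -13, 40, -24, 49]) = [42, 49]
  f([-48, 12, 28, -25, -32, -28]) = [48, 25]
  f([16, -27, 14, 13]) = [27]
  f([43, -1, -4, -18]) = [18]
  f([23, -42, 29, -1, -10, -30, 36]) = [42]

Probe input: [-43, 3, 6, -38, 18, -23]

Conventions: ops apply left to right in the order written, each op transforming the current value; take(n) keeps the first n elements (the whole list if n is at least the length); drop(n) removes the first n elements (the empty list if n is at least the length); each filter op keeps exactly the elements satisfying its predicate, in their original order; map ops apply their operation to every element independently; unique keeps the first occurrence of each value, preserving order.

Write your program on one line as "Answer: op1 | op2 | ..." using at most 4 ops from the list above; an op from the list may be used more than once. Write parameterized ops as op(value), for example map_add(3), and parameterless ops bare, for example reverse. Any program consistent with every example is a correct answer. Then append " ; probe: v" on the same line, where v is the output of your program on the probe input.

map_neg | take(4) | filter_gt(8) ; probe: [43, 38]

Check, running the answer program on each example:
  [-28, 18, -16] -> [28, -18, 16] -> [28, -18, 16] -> [28, 16]
  [31, -42, 39, -49, -13, 40, -24, 49] -> [-31, 42, -39, 49, 13, -40, 24, -49] -> [-31, 42, -39, 49] -> [42, 49]
  [-48, 12, 28, -25, -32, -28] -> [48, -12, -28, 25, 32, 28] -> [48, -12, -28, 25] -> [48, 25]
  [16, -27, 14, 13] -> [-16, 27, -14, -13] -> [-16, 27, -14, -13] -> [27]
  [43, -1, -4, -18] -> [-43, 1, 4, 18] -> [-43, 1, 4, 18] -> [18]
  [23, -42, 29, -1, -10, -30, 36] -> [-23, 42, -29, 1, 10, 30, -36] -> [-23, 42, -29, 1] -> [42]
  probe: [-43, 3, 6, -38, 18, -23] -> [43, -3, -6, 38, -18, 23] -> [43, -3, -6, 38] -> [43, 38]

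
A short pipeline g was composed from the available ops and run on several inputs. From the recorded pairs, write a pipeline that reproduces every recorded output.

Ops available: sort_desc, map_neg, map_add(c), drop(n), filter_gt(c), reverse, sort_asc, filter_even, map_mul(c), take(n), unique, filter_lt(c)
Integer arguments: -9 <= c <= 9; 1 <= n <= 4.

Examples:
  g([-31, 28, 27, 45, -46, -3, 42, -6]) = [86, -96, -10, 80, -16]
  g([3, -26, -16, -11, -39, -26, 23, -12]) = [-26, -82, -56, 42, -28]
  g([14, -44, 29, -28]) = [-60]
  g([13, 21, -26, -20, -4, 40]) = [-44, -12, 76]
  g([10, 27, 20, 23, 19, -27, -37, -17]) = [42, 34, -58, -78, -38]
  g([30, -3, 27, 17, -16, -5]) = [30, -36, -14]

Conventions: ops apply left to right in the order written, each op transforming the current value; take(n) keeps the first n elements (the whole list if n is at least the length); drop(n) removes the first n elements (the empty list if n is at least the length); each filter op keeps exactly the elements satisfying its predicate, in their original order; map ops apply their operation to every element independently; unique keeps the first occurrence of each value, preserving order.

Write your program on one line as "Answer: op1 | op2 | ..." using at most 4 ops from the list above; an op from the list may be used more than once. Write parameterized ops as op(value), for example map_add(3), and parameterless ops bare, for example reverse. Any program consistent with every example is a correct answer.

map_mul(2) | map_add(-4) | drop(1) | drop(2)

Check, running the answer program on each example:
  [-31, 28, 27, 45, -46, -3, 42, -6] -> [-62, 56, 54, 90, -92, -6, 84, -12] -> [-66, 52, 50, 86, -96, -10, 80, -16] -> [52, 50, 86, -96, -10, 80, -16] -> [86, -96, -10, 80, -16]
  [3, -26, -16, -11, -39, -26, 23, -12] -> [6, -52, -32, -22, -78, -52, 46, -24] -> [2, -56, -36, -26, -82, -56, 42, -28] -> [-56, -36, -26, -82, -56, 42, -28] -> [-26, -82, -56, 42, -28]
  [14, -44, 29, -28] -> [28, -88, 58, -56] -> [24, -92, 54, -60] -> [-92, 54, -60] -> [-60]
  [13, 21, -26, -20, -4, 40] -> [26, 42, -52, -40, -8, 80] -> [22, 38, -56, -44, -12, 76] -> [38, -56, -44, -12, 76] -> [-44, -12, 76]
  [10, 27, 20, 23, 19, -27, -37, -17] -> [20, 54, 40, 46, 38, -54, -74, -34] -> [16, 50, 36, 42, 34, -58, -78, -38] -> [50, 36, 42, 34, -58, -78, -38] -> [42, 34, -58, -78, -38]
  [30, -3, 27, 17, -16, -5] -> [60, -6, 54, 34, -32, -10] -> [56, -10, 50, 30, -36, -14] -> [-10, 50, 30, -36, -14] -> [30, -36, -14]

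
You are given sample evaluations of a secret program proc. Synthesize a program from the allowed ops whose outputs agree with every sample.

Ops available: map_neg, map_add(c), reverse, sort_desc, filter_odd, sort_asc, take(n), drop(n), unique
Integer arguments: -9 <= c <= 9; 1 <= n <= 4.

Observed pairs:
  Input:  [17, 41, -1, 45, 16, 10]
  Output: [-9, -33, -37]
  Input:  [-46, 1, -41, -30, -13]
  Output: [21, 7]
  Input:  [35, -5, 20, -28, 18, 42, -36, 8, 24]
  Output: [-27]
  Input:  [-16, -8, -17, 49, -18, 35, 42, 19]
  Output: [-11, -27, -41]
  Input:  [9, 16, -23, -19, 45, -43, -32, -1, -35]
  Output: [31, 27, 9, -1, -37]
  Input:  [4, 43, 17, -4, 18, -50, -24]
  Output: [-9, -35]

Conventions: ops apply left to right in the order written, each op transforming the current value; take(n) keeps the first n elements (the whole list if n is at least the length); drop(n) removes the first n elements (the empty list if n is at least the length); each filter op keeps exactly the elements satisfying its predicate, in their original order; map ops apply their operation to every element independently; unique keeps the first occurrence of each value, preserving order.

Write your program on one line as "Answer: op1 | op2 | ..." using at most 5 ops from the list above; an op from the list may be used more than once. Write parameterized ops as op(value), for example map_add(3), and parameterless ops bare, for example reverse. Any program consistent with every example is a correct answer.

sort_asc | drop(3) | filter_odd | map_neg | map_add(8)

Check, running the answer program on each example:
  [17, 41, -1, 45, 16, 10] -> [-1, 10, 16, 17, 41, 45] -> [17, 41, 45] -> [17, 41, 45] -> [-17, -41, -45] -> [-9, -33, -37]
  [-46, 1, -41, -30, -13] -> [-46, -41, -30, -13, 1] -> [-13, 1] -> [-13, 1] -> [13, -1] -> [21, 7]
  [35, -5, 20, -28, 18, 42, -36, 8, 24] -> [-36, -28, -5, 8, 18, 20, 24, 35, 42] -> [8, 18, 20, 24, 35, 42] -> [35] -> [-35] -> [-27]
  [-16, -8, -17, 49, -18, 35, 42, 19] -> [-18, -17, -16, -8, 19, 35, 42, 49] -> [-8, 19, 35, 42, 49] -> [19, 35, 49] -> [-19, -35, -49] -> [-11, -27, -41]
  [9, 16, -23, -19, 45, -43, -32, -1, -35] -> [-43, -35, -32, -23, -19, -1, 9, 16, 45] -> [-23, -19, -1, 9, 16, 45] -> [-23, -19, -1, 9, 45] -> [23, 19, 1, -9, -45] -> [31, 27, 9, -1, -37]
  [4, 43, 17, -4, 18, -50, -24] -> [-50, -24, -4, 4, 17, 18, 43] -> [4, 17, 18, 43] -> [17, 43] -> [-17, -43] -> [-9, -35]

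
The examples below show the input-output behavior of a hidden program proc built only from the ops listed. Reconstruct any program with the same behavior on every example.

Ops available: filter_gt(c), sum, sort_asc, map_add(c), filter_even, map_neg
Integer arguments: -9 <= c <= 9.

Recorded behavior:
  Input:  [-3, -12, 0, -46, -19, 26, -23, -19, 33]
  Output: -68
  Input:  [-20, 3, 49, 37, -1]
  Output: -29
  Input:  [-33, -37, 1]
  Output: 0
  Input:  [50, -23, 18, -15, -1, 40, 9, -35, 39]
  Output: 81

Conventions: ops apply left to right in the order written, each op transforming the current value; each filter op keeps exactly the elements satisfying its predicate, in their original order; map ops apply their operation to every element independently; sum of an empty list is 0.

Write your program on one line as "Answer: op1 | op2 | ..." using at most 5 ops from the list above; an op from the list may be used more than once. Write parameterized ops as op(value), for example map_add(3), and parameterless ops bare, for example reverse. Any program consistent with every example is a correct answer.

filter_even | map_neg | map_add(9) | map_neg | sum

Check, running the answer program on each example:
  [-3, -12, 0, -46, -19, 26, -23, -19, 33] -> [-12, 0, -46, 26] -> [12, 0, 46, -26] -> [21, 9, 55, -17] -> [-21, -9, -55, 17] -> -68
  [-20, 3, 49, 37, -1] -> [-20] -> [20] -> [29] -> [-29] -> -29
  [-33, -37, 1] -> [] -> [] -> [] -> [] -> 0
  [50, -23, 18, -15, -1, 40, 9, -35, 39] -> [50, 18, 40] -> [-50, -18, -40] -> [-41, -9, -31] -> [41, 9, 31] -> 81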